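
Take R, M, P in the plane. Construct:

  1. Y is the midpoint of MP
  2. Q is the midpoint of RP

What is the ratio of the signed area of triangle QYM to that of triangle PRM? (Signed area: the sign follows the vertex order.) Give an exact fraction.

[QYM]:[PRM] = -1/4

Work in coordinates with R = (0, 0), M = (1, 0), P = (0, 1).
1. Y is the midpoint of MP ⇒ Y = (1/2, 1/2)
2. Q is the midpoint of RP ⇒ Q = (0, 1/2)
2·[QYM] = -1/4, 2·[PRM] = 1
[QYM]:[PRM] = -1/4:1 = -1/4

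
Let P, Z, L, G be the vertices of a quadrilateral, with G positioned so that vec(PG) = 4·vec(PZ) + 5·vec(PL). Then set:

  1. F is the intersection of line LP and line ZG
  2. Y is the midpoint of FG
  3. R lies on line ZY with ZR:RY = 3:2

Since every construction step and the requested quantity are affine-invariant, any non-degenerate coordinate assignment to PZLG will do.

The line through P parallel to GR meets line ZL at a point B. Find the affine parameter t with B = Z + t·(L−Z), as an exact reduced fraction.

t = 5/8

Set P = (0, 0), Z = (1, 0), L = (0, 1), G = (4, 5); any affine frame gives the same invariant.
1. F is the intersection of line LP and line ZG ⇒ F = (0, -5/3)
2. Y is the midpoint of FG ⇒ Y = (2, 5/3)
3. R lies on line ZY with ZR:RY = 3:2 ⇒ R = (8/5, 1)
through P parallel to GR: direction (-12/5, -4); meets ZL at B = (3/8, 5/8)
B = Z + t·(L−Z) with t = 5/8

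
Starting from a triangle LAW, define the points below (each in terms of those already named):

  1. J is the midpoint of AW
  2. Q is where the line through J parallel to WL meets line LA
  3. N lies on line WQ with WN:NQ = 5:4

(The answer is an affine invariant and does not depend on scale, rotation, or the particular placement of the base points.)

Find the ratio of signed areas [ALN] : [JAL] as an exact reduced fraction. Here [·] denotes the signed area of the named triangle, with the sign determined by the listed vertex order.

Work in coordinates with L = (0, 0), A = (1, 0), W = (0, 1).
1. J is the midpoint of AW ⇒ J = (1/2, 1/2)
2. Q is where the line through J parallel to WL meets line LA ⇒ Q = (1/2, 0)
3. N lies on line WQ with WN:NQ = 5:4 ⇒ N = (5/18, 4/9)
2·[ALN] = -4/9, 2·[JAL] = -1/2
[ALN]:[JAL] = -4/9:-1/2 = 8/9

[ALN]:[JAL] = 8/9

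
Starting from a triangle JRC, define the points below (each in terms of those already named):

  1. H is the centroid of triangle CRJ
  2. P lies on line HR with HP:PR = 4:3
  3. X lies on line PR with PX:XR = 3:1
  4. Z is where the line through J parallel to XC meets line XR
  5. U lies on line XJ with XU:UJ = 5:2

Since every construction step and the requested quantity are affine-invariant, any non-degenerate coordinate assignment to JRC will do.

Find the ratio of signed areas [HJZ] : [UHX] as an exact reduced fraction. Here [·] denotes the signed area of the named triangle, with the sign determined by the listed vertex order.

Work in coordinates with J = (0, 0), R = (1, 0), C = (0, 1).
1. H is the centroid of triangle CRJ ⇒ H = (1/3, 1/3)
2. P lies on line HR with HP:PR = 4:3 ⇒ P = (5/7, 1/7)
3. X lies on line PR with PX:XR = 3:1 ⇒ X = (13/14, 1/28)
4. Z is where the line through J parallel to XC meets line XR ⇒ Z = (-13/14, 27/28)
5. U lies on line XJ with XU:UJ = 5:2 ⇒ U = (13/49, 1/98)
2·[HJZ] = -53/84, 2·[UHX] = -125/588
[HJZ]:[UHX] = -53/84:-125/588 = 371/125

[HJZ]:[UHX] = 371/125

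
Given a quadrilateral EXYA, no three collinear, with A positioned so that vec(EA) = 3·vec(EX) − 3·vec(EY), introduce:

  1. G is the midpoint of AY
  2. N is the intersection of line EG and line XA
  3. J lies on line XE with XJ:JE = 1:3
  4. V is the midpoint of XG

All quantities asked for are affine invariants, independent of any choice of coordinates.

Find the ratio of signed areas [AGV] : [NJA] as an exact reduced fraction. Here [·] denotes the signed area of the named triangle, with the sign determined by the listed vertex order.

[AGV]:[NJA] = -5/9

Set E = (0, 0), X = (1, 0), Y = (0, 1), A = (3, -3); any affine frame gives the same invariant.
1. G is the midpoint of AY ⇒ G = (3/2, -1)
2. N is the intersection of line EG and line XA ⇒ N = (9/5, -6/5)
3. J lies on line XE with XJ:JE = 1:3 ⇒ J = (3/4, 0)
4. V is the midpoint of XG ⇒ V = (5/4, -1/2)
2·[AGV] = -1/4, 2·[NJA] = 9/20
[AGV]:[NJA] = -1/4:9/20 = -5/9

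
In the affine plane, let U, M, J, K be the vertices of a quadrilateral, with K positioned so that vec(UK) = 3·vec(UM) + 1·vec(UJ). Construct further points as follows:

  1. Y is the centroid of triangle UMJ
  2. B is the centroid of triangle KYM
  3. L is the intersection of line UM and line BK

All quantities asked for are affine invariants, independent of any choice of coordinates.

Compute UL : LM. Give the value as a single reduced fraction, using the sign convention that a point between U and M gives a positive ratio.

Set U = (0, 0), M = (1, 0), J = (0, 1), K = (3, 1); any affine frame gives the same invariant.
1. Y is the centroid of triangle UMJ ⇒ Y = (1/3, 1/3)
2. B is the centroid of triangle KYM ⇒ B = (13/9, 4/9)
3. L is the intersection of line UM and line BK ⇒ L = (1/5, 0)
L = U + t·(M−U) with t = 1/5, so UL:LM = t:(1−t) = 1/5:4/5

UL:LM = 1/4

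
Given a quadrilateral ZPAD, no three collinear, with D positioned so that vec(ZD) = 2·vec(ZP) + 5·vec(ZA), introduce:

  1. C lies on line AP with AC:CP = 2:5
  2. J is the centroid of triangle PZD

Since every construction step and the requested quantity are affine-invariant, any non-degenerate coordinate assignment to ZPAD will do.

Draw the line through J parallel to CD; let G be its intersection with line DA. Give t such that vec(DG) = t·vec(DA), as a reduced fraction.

t = -5/6

Choose coordinates Z = (0, 0), P = (1, 0), A = (0, 1), D = (2, 5).
1. C lies on line AP with AC:CP = 2:5 ⇒ C = (2/7, 5/7)
2. J is the centroid of triangle PZD ⇒ J = (1, 5/3)
through J parallel to CD: direction (12/7, 30/7); meets DA at G = (11/3, 25/3)
G = D + t·(A−D) with t = -5/6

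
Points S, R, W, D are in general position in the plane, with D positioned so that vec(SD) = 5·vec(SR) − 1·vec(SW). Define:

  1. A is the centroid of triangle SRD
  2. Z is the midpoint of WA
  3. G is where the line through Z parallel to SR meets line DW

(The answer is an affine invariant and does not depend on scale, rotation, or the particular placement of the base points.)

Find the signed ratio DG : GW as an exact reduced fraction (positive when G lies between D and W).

Assign S = (0, 0), R = (1, 0), W = (0, 1), D = (5, -1) — the answer is frame-independent, so this choice is without loss of generality.
1. A is the centroid of triangle SRD ⇒ A = (2, -1/3)
2. Z is the midpoint of WA ⇒ Z = (1, 1/3)
3. G is where the line through Z parallel to SR meets line DW ⇒ G = (5/3, 1/3)
G = D + t·(W−D) with t = 2/3, so DG:GW = t:(1−t) = 2/3:1/3

DG:GW = 2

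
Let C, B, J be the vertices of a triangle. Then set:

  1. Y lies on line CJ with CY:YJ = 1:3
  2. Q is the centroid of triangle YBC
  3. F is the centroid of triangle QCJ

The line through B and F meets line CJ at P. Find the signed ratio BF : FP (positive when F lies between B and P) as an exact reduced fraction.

Work in coordinates with C = (0, 0), B = (1, 0), J = (0, 1).
1. Y lies on line CJ with CY:YJ = 1:3 ⇒ Y = (0, 1/4)
2. Q is the centroid of triangle YBC ⇒ Q = (1/3, 1/12)
3. F is the centroid of triangle QCJ ⇒ F = (1/9, 13/36)
line BF meets CJ at P = (0, 13/32)
F = B + t·(P−B) with t = 8/9, so BF:FP = 8/9:1/9

BF:FP = 8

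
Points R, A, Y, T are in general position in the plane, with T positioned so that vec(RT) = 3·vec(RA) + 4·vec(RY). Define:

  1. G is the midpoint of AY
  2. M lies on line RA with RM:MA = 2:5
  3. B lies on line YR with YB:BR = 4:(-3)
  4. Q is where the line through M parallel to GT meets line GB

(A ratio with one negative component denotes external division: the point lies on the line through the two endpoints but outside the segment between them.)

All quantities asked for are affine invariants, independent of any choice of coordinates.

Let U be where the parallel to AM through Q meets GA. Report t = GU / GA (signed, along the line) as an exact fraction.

Assign R = (0, 0), A = (1, 0), Y = (0, 1), T = (3, 4) — the answer is frame-independent, so this choice is without loss of generality.
1. G is the midpoint of AY ⇒ G = (1/2, 1/2)
2. M lies on line RA with RM:MA = 2:5 ⇒ M = (2/7, 0)
3. B lies on line YR with YB:BR = 4:(-3) ⇒ B = (0, -3)
4. Q is where the line through M parallel to GT meets line GB ⇒ Q = (13/28, 1/4)
through Q parallel to AM: direction (-5/7, 0); meets GA at U = (3/4, 1/4)
U = G + t·(A−G) with t = 1/2

t = 1/2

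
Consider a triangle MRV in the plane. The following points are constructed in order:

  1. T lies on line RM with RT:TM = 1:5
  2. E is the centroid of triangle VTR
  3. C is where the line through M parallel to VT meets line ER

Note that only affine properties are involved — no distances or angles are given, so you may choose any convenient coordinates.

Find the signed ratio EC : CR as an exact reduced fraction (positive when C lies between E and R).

EC:CR = -8/9

Assign M = (0, 0), R = (1, 0), V = (0, 1) — the answer is frame-independent, so this choice is without loss of generality.
1. T lies on line RM with RT:TM = 1:5 ⇒ T = (5/6, 0)
2. E is the centroid of triangle VTR ⇒ E = (11/18, 1/3)
3. C is where the line through M parallel to VT meets line ER ⇒ C = (-5/2, 3)
C = E + t·(R−E) with t = -8, so EC:CR = t:(1−t) = -8:9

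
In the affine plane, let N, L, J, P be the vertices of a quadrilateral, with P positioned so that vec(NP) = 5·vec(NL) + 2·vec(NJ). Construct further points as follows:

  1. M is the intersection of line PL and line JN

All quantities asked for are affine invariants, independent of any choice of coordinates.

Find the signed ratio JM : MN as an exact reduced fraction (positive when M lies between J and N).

Work in coordinates with N = (0, 0), L = (1, 0), J = (0, 1), P = (5, 2).
1. M is the intersection of line PL and line JN ⇒ M = (0, -1/2)
M = J + t·(N−J) with t = 3/2, so JM:MN = t:(1−t) = 3/2:-1/2

JM:MN = -3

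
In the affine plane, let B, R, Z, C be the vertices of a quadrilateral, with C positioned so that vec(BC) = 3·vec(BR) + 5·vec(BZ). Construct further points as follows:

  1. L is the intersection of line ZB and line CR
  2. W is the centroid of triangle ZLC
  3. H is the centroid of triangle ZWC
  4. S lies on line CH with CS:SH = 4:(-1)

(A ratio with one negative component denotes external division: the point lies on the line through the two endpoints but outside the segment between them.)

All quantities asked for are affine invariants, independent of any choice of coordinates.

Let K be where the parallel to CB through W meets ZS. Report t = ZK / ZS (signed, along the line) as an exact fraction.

Set B = (0, 0), R = (1, 0), Z = (0, 1), C = (3, 5); any affine frame gives the same invariant.
1. L is the intersection of line ZB and line CR ⇒ L = (0, -5/2)
2. W is the centroid of triangle ZLC ⇒ W = (1, 7/6)
3. H is the centroid of triangle ZWC ⇒ H = (4/3, 43/18)
4. S lies on line CH with CS:SH = 4:(-1) ⇒ S = (7/9, 41/27)
through W parallel to CB: direction (-3, -5); meets ZS at K = (3/2, 2)
K = Z + t·(S−Z) with t = 27/14

t = 27/14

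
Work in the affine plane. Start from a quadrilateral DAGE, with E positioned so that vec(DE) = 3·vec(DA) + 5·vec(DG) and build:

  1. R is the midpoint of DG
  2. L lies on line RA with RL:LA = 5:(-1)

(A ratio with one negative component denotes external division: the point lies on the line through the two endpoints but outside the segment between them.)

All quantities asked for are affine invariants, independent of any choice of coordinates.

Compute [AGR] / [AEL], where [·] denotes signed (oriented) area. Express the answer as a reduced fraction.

Work in coordinates with D = (0, 0), A = (1, 0), G = (0, 1), E = (3, 5).
1. R is the midpoint of DG ⇒ R = (0, 1/2)
2. L lies on line RA with RL:LA = 5:(-1) ⇒ L = (5/4, -1/8)
2·[AGR] = 1/2, 2·[AEL] = -3/2
[AGR]:[AEL] = 1/2:-3/2 = -1/3

[AGR]:[AEL] = -1/3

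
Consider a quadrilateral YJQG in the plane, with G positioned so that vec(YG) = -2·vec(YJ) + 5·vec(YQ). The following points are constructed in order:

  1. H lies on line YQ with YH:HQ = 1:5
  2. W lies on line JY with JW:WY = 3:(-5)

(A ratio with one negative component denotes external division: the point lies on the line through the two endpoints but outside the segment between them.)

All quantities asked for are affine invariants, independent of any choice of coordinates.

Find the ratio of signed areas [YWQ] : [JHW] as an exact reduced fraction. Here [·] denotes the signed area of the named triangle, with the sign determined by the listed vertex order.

Work in coordinates with Y = (0, 0), J = (1, 0), Q = (0, 1), G = (-2, 5).
1. H lies on line YQ with YH:HQ = 1:5 ⇒ H = (0, 1/6)
2. W lies on line JY with JW:WY = 3:(-5) ⇒ W = (5/2, 0)
2·[YWQ] = 5/2, 2·[JHW] = -1/4
[YWQ]:[JHW] = 5/2:-1/4 = -10

[YWQ]:[JHW] = -10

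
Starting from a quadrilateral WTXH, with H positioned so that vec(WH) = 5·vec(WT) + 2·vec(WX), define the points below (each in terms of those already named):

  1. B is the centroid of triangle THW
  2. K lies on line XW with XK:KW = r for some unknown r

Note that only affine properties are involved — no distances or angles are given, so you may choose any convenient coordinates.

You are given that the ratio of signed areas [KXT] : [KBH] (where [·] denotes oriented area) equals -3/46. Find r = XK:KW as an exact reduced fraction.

r = 1/4

Choose coordinates W = (0, 0), T = (1, 0), X = (0, 1), H = (5, 2).
1. B is the centroid of triangle THW ⇒ B = (2, 2/3)
2. With XK:KW = r, write λ = r/(r+1) so K = X + λ·(W−X); K is affine-linear in λ
Every point depending on K is an affine combination of K and λ-independent points, so each such coordinate is linear in λ; the λ² term in each signed area is a multiple of (W−X)×(W−X) = 0, so 2·[KXT] and 2·[KBH] are each linear in λ. Evaluating at λ=0 and λ=1:
  2·[KXT] = −λ,   2·[KBH] = -3·λ + 11/3
So [KXT]:[KBH] = (−λ) / (-3·λ + 11/3). Setting this equal to -3/46:
  −λ = -3/46·(-3·λ + 11/3)  ⇒  λ = 1/5
Then r = λ/(1−λ) = (1/5)/(4/5) = 1/4. Check: with r = 1/4, K = (0, 4/5) and [KXT]:[KBH] = -3/46 as required.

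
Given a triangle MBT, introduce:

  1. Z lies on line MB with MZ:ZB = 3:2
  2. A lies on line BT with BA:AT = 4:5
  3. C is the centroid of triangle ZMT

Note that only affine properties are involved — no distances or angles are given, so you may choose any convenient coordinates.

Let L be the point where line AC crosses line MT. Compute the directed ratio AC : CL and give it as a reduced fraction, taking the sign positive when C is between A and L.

Work in coordinates with M = (0, 0), B = (1, 0), T = (0, 1).
1. Z lies on line MB with MZ:ZB = 3:2 ⇒ Z = (3/5, 0)
2. A lies on line BT with BA:AT = 4:5 ⇒ A = (5/9, 4/9)
3. C is the centroid of triangle ZMT ⇒ C = (1/5, 1/3)
line AC meets MT at L = (0, 13/48)
C = A + t·(L−A) with t = 16/25, so AC:CL = 16/25:9/25

AC:CL = 16/9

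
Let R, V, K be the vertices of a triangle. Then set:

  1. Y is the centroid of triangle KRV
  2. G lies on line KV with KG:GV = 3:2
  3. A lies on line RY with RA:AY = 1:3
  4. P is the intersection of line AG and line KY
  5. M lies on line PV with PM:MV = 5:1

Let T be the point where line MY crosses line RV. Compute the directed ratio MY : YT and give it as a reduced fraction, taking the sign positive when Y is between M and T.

Assign R = (0, 0), V = (1, 0), K = (0, 1) — the answer is frame-independent, so this choice is without loss of generality.
1. Y is the centroid of triangle KRV ⇒ Y = (1/3, 1/3)
2. G lies on line KV with KG:GV = 3:2 ⇒ G = (3/5, 2/5)
3. A lies on line RY with RA:AY = 1:3 ⇒ A = (1/12, 1/12)
4. P is the intersection of line AG and line KY ⇒ P = (10/27, 7/27)
5. M lies on line PV with PM:MV = 5:1 ⇒ M = (145/162, 7/162)
line MY meets RV at T = (46/47, 0)
Y = M + t·(T−M) with t = -47/7, so MY:YT = -47/7:54/7

MY:YT = -47/54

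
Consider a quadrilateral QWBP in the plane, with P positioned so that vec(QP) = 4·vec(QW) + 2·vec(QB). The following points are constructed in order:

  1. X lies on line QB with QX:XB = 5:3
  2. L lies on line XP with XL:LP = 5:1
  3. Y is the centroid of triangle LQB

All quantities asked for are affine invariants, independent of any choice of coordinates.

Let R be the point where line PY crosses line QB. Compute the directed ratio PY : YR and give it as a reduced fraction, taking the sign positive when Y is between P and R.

Assign Q = (0, 0), W = (1, 0), B = (0, 1), P = (4, 2) — the answer is frame-independent, so this choice is without loss of generality.
1. X lies on line QB with QX:XB = 5:3 ⇒ X = (0, 5/8)
2. L lies on line XP with XL:LP = 5:1 ⇒ L = (10/3, 85/48)
3. Y is the centroid of triangle LQB ⇒ Y = (10/9, 133/144)
line PY meets QB at R = (0, 53/104)
Y = P + t·(R−P) with t = 13/18, so PY:YR = 13/18:5/18

PY:YR = 13/5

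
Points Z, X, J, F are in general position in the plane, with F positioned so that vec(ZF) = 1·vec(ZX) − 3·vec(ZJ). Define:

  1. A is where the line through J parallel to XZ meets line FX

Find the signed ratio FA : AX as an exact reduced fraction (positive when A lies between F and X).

FA:AX = -4

Choose coordinates Z = (0, 0), X = (1, 0), J = (0, 1), F = (1, -3).
1. A is where the line through J parallel to XZ meets line FX ⇒ A = (1, 1)
A = F + t·(X−F) with t = 4/3, so FA:AX = t:(1−t) = 4/3:-1/3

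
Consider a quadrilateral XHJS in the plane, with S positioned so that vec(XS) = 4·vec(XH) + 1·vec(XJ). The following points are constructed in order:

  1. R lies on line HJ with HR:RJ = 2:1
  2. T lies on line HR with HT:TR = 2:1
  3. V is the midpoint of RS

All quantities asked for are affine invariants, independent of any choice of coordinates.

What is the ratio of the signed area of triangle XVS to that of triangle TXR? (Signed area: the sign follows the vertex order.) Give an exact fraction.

Set X = (0, 0), H = (1, 0), J = (0, 1), S = (4, 1); any affine frame gives the same invariant.
1. R lies on line HJ with HR:RJ = 2:1 ⇒ R = (1/3, 2/3)
2. T lies on line HR with HT:TR = 2:1 ⇒ T = (5/9, 4/9)
3. V is the midpoint of RS ⇒ V = (13/6, 5/6)
2·[XVS] = -7/6, 2·[TXR] = -2/9
[XVS]:[TXR] = -7/6:-2/9 = 21/4

[XVS]:[TXR] = 21/4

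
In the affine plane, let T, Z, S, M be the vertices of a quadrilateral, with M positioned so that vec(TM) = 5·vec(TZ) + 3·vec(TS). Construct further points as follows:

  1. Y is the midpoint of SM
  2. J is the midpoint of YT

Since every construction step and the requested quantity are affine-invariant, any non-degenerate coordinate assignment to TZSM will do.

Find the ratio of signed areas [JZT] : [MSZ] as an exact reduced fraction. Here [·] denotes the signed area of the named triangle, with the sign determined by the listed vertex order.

[JZT]:[MSZ] = -1/7

Assign T = (0, 0), Z = (1, 0), S = (0, 1), M = (5, 3) — the answer is frame-independent, so this choice is without loss of generality.
1. Y is the midpoint of SM ⇒ Y = (5/2, 2)
2. J is the midpoint of YT ⇒ J = (5/4, 1)
2·[JZT] = -1, 2·[MSZ] = 7
[JZT]:[MSZ] = -1:7 = -1/7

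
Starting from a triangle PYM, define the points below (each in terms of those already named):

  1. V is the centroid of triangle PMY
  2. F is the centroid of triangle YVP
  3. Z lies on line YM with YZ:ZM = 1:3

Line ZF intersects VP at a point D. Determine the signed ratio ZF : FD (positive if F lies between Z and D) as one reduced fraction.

Work in coordinates with P = (0, 0), Y = (1, 0), M = (0, 1).
1. V is the centroid of triangle PMY ⇒ V = (1/3, 1/3)
2. F is the centroid of triangle YVP ⇒ F = (4/9, 1/9)
3. Z lies on line YM with YZ:ZM = 1:3 ⇒ Z = (3/4, 1/4)
line ZF meets VP at D = (-1/6, -1/6)
F = Z + t·(D−Z) with t = 1/3, so ZF:FD = 1/3:2/3

ZF:FD = 1/2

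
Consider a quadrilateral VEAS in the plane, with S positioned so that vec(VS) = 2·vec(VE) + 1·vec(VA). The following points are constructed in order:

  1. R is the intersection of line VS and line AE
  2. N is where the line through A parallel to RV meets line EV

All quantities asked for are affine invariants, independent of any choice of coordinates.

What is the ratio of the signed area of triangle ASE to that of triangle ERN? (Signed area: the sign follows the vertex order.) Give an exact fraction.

Choose coordinates V = (0, 0), E = (1, 0), A = (0, 1), S = (2, 1).
1. R is the intersection of line VS and line AE ⇒ R = (2/3, 1/3)
2. N is where the line through A parallel to RV meets line EV ⇒ N = (-2, 0)
2·[ASE] = -2, 2·[ERN] = 1
[ASE]:[ERN] = -2:1 = -2

[ASE]:[ERN] = -2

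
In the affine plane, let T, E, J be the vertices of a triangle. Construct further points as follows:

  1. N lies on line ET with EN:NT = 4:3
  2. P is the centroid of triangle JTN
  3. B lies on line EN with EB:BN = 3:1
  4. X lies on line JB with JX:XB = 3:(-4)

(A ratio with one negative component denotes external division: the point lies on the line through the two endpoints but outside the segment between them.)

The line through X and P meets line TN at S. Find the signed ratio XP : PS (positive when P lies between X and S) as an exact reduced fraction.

XP:PS = 11

Set T = (0, 0), E = (1, 0), J = (0, 1); any affine frame gives the same invariant.
1. N lies on line ET with EN:NT = 4:3 ⇒ N = (3/7, 0)
2. P is the centroid of triangle JTN ⇒ P = (1/7, 1/3)
3. B lies on line EN with EB:BN = 3:1 ⇒ B = (4/7, 0)
4. X lies on line JB with JX:XB = 3:(-4) ⇒ X = (-12/7, 4)
line XP meets TN at S = (24/77, 0)
P = X + t·(S−X) with t = 11/12, so XP:PS = 11/12:1/12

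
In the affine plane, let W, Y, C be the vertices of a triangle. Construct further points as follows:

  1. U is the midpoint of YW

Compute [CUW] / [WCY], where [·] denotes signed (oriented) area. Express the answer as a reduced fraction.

[CUW]:[WCY] = 1/2

Assign W = (0, 0), Y = (1, 0), C = (0, 1) — the answer is frame-independent, so this choice is without loss of generality.
1. U is the midpoint of YW ⇒ U = (1/2, 0)
2·[CUW] = -1/2, 2·[WCY] = -1
[CUW]:[WCY] = -1/2:-1 = 1/2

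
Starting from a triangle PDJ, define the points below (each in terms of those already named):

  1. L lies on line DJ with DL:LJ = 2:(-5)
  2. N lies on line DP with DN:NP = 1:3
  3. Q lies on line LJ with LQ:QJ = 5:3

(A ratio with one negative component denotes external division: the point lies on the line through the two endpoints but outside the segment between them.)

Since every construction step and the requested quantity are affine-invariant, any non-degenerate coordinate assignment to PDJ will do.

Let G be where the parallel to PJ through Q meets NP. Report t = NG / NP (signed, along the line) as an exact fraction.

t = 1/6

Choose coordinates P = (0, 0), D = (1, 0), J = (0, 1).
1. L lies on line DJ with DL:LJ = 2:(-5) ⇒ L = (5/3, -2/3)
2. N lies on line DP with DN:NP = 1:3 ⇒ N = (3/4, 0)
3. Q lies on line LJ with LQ:QJ = 5:3 ⇒ Q = (5/8, 3/8)
through Q parallel to PJ: direction (0, 1); meets NP at G = (5/8, 0)
G = N + t·(P−N) with t = 1/6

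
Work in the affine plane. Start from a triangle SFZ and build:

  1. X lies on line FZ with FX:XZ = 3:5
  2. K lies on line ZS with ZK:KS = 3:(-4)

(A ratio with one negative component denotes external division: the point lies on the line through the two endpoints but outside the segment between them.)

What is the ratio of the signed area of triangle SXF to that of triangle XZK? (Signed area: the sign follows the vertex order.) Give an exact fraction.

Choose coordinates S = (0, 0), F = (1, 0), Z = (0, 1).
1. X lies on line FZ with FX:XZ = 3:5 ⇒ X = (5/8, 3/8)
2. K lies on line ZS with ZK:KS = 3:(-4) ⇒ K = (0, 4)
2·[SXF] = -3/8, 2·[XZK] = -15/8
[SXF]:[XZK] = -3/8:-15/8 = 1/5

[SXF]:[XZK] = 1/5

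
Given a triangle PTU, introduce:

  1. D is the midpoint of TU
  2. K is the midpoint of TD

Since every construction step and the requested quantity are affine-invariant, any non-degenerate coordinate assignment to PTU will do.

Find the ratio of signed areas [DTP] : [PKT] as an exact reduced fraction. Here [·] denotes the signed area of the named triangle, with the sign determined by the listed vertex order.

[DTP]:[PKT] = 2

Work in coordinates with P = (0, 0), T = (1, 0), U = (0, 1).
1. D is the midpoint of TU ⇒ D = (1/2, 1/2)
2. K is the midpoint of TD ⇒ K = (3/4, 1/4)
2·[DTP] = -1/2, 2·[PKT] = -1/4
[DTP]:[PKT] = -1/2:-1/4 = 2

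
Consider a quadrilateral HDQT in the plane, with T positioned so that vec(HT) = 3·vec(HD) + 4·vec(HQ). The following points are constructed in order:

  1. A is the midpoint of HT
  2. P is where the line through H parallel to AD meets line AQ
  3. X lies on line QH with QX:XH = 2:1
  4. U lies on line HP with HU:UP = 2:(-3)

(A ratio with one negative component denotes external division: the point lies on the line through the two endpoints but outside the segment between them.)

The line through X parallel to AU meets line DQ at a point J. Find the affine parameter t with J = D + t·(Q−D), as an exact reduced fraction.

t = 51/65

Work in coordinates with H = (0, 0), D = (1, 0), Q = (0, 1), T = (3, 4).
1. A is the midpoint of HT ⇒ A = (3/2, 2)
2. P is where the line through H parallel to AD meets line AQ ⇒ P = (3/10, 6/5)
3. X lies on line QH with QX:XH = 2:1 ⇒ X = (0, 1/3)
4. U lies on line HP with HU:UP = 2:(-3) ⇒ U = (-3/5, -12/5)
through X parallel to AU: direction (-21/10, -22/5); meets DQ at J = (14/65, 51/65)
J = D + t·(Q−D) with t = 51/65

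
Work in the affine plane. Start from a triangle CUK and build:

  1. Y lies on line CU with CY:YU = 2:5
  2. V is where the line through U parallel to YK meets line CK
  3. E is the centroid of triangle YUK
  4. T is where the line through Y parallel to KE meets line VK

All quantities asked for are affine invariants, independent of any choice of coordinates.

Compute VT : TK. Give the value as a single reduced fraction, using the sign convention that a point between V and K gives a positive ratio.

Set C = (0, 0), U = (1, 0), K = (0, 1); any affine frame gives the same invariant.
1. Y lies on line CU with CY:YU = 2:5 ⇒ Y = (2/7, 0)
2. V is where the line through U parallel to YK meets line CK ⇒ V = (0, 7/2)
3. E is the centroid of triangle YUK ⇒ E = (3/7, 1/3)
4. T is where the line through Y parallel to KE meets line VK ⇒ T = (0, 4/9)
T = V + t·(K−V) with t = 11/9, so VT:TK = t:(1−t) = 11/9:-2/9

VT:TK = -11/2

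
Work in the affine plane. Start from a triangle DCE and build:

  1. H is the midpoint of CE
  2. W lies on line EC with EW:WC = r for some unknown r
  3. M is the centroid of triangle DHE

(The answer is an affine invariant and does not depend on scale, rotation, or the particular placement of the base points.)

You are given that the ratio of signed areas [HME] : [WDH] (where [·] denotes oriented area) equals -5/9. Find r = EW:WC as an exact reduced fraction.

r = 1/4

Choose coordinates D = (0, 0), C = (1, 0), E = (0, 1).
1. H is the midpoint of CE ⇒ H = (1/2, 1/2)
2. With EW:WC = r, write λ = r/(r+1) so W = E + λ·(C−E); W is affine-linear in λ
3. M is the centroid of triangle DHE ⇒ M = (1/6, 1/2)
Every point depending on W is an affine combination of W and λ-independent points, so each such coordinate is linear in λ; the λ² term in each signed area is a multiple of (C−E)×(C−E) = 0, so 2·[HME] and 2·[WDH] are each linear in λ. Evaluating at λ=0 and λ=1:
  2·[HME] = -1/6,   2·[WDH] = −λ + 1/2
So [HME]:[WDH] = (-1/6) / (−λ + 1/2). Setting this equal to -5/9:
  -1/6 = -5/9·(−λ + 1/2)  ⇒  λ = 1/5
Then r = λ/(1−λ) = (1/5)/(4/5) = 1/4. Check: with r = 1/4, W = (1/5, 4/5) and [HME]:[WDH] = -5/9 as required.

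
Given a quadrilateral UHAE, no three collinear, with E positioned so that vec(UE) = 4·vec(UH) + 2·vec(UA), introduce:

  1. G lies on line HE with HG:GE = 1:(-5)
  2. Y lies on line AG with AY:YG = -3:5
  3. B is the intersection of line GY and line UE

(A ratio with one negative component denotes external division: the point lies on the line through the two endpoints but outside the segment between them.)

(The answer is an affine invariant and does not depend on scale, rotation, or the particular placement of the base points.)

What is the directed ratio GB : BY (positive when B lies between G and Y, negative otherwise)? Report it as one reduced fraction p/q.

Work in coordinates with U = (0, 0), H = (1, 0), A = (0, 1), E = (4, 2).
1. G lies on line HE with HG:GE = 1:(-5) ⇒ G = (1/4, -1/2)
2. Y lies on line AG with AY:YG = -3:5 ⇒ Y = (-3/8, 13/4)
3. B is the intersection of line GY and line UE ⇒ B = (2/13, 1/13)
B = G + t·(Y−G) with t = 2/13, so GB:BY = t:(1−t) = 2/13:11/13

GB:BY = 2/11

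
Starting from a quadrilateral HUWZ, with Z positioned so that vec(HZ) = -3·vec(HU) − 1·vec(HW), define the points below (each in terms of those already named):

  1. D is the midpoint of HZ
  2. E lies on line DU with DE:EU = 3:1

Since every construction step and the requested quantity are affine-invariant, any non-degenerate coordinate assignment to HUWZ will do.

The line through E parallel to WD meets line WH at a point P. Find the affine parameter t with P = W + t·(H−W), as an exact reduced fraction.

t = 3/2

Choose coordinates H = (0, 0), U = (1, 0), W = (0, 1), Z = (-3, -1).
1. D is the midpoint of HZ ⇒ D = (-3/2, -1/2)
2. E lies on line DU with DE:EU = 3:1 ⇒ E = (3/8, -1/8)
through E parallel to WD: direction (-3/2, -3/2); meets WH at P = (0, -1/2)
P = W + t·(H−W) with t = 3/2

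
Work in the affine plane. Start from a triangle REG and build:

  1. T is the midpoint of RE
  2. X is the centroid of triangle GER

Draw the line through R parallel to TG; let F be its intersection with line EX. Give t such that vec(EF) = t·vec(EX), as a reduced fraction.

t = 2

Choose coordinates R = (0, 0), E = (1, 0), G = (0, 1).
1. T is the midpoint of RE ⇒ T = (1/2, 0)
2. X is the centroid of triangle GER ⇒ X = (1/3, 1/3)
through R parallel to TG: direction (-1/2, 1); meets EX at F = (-1/3, 2/3)
F = E + t·(X−E) with t = 2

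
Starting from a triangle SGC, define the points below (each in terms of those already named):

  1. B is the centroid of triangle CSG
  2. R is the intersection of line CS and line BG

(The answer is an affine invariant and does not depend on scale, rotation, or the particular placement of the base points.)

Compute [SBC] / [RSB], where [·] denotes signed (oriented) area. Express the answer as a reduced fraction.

Set S = (0, 0), G = (1, 0), C = (0, 1); any affine frame gives the same invariant.
1. B is the centroid of triangle CSG ⇒ B = (1/3, 1/3)
2. R is the intersection of line CS and line BG ⇒ R = (0, 1/2)
2·[SBC] = 1/3, 2·[RSB] = 1/6
[SBC]:[RSB] = 1/3:1/6 = 2

[SBC]:[RSB] = 2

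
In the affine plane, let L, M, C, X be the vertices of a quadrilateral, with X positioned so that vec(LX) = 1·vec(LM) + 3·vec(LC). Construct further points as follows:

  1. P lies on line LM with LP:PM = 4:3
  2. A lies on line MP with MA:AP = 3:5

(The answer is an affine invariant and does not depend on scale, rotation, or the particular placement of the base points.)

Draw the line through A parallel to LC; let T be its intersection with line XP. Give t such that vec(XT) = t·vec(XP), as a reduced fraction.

t = 3/8

Assign L = (0, 0), M = (1, 0), C = (0, 1), X = (1, 3) — the answer is frame-independent, so this choice is without loss of generality.
1. P lies on line LM with LP:PM = 4:3 ⇒ P = (4/7, 0)
2. A lies on line MP with MA:AP = 3:5 ⇒ A = (47/56, 0)
through A parallel to LC: direction (0, 1); meets XP at T = (47/56, 15/8)
T = X + t·(P−X) with t = 3/8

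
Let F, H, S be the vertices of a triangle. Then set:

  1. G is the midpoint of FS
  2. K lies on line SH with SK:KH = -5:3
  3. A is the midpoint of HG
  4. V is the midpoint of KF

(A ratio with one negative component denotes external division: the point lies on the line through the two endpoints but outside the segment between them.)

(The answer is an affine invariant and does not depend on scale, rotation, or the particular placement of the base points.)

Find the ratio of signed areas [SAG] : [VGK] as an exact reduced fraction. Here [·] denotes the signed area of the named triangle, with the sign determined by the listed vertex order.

Work in coordinates with F = (0, 0), H = (1, 0), S = (0, 1).
1. G is the midpoint of FS ⇒ G = (0, 1/2)
2. K lies on line SH with SK:KH = -5:3 ⇒ K = (5/2, -3/2)
3. A is the midpoint of HG ⇒ A = (1/2, 1/4)
4. V is the midpoint of KF ⇒ V = (5/4, -3/4)
2·[SAG] = -1/4, 2·[VGK] = -5/8
[SAG]:[VGK] = -1/4:-5/8 = 2/5

[SAG]:[VGK] = 2/5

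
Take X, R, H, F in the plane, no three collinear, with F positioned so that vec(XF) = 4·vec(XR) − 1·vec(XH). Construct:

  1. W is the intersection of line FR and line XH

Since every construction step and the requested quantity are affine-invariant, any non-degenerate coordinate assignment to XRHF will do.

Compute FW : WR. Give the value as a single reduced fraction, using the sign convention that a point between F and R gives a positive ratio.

Choose coordinates X = (0, 0), R = (1, 0), H = (0, 1), F = (4, -1).
1. W is the intersection of line FR and line XH ⇒ W = (0, 1/3)
W = F + t·(R−F) with t = 4/3, so FW:WR = t:(1−t) = 4/3:-1/3

FW:WR = -4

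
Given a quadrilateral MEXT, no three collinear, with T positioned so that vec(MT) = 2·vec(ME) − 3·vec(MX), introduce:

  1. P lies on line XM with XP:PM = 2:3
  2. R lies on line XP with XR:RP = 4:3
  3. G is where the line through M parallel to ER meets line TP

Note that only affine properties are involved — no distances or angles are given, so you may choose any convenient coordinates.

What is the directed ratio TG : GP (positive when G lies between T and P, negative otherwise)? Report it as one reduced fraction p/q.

TG:GP = 17/7

Assign M = (0, 0), E = (1, 0), X = (0, 1), T = (2, -3) — the answer is frame-independent, so this choice is without loss of generality.
1. P lies on line XM with XP:PM = 2:3 ⇒ P = (0, 3/5)
2. R lies on line XP with XR:RP = 4:3 ⇒ R = (0, 27/35)
3. G is where the line through M parallel to ER meets line TP ⇒ G = (7/12, -9/20)
G = T + t·(P−T) with t = 17/24, so TG:GP = t:(1−t) = 17/24:7/24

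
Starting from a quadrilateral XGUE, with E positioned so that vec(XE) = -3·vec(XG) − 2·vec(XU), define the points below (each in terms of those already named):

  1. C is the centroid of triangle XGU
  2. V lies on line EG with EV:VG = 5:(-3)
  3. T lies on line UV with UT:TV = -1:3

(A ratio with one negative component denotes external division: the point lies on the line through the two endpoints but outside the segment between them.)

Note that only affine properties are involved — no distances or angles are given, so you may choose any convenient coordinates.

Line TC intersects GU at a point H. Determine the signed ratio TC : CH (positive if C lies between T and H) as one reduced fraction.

TC:CH = 25/2

Choose coordinates X = (0, 0), G = (1, 0), U = (0, 1), E = (-3, -2).
1. C is the centroid of triangle XGU ⇒ C = (1/3, 1/3)
2. V lies on line EG with EV:VG = 5:(-3) ⇒ V = (7, 3)
3. T lies on line UV with UT:TV = -1:3 ⇒ T = (-7/2, 0)
line TC meets GU at H = (16/25, 9/25)
C = T + t·(H−T) with t = 25/27, so TC:CH = 25/27:2/27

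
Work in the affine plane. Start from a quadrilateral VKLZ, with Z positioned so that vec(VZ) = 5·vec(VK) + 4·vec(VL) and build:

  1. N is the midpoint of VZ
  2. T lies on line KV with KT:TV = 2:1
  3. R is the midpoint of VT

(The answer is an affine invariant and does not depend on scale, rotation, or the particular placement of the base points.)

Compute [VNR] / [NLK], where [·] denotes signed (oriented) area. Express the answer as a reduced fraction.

Work in coordinates with V = (0, 0), K = (1, 0), L = (0, 1), Z = (5, 4).
1. N is the midpoint of VZ ⇒ N = (5/2, 2)
2. T lies on line KV with KT:TV = 2:1 ⇒ T = (1/3, 0)
3. R is the midpoint of VT ⇒ R = (1/6, 0)
2·[VNR] = -1/3, 2·[NLK] = 7/2
[VNR]:[NLK] = -1/3:7/2 = -2/21

[VNR]:[NLK] = -2/21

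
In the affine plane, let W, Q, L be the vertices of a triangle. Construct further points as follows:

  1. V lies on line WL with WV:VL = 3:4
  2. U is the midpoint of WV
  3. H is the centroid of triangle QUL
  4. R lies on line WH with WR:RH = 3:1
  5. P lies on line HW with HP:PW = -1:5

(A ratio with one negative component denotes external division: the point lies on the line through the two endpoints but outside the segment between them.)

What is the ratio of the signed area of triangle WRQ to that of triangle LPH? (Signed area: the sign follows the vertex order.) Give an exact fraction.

[WRQ]:[LPH] = 51/14

Assign W = (0, 0), Q = (1, 0), L = (0, 1) — the answer is frame-independent, so this choice is without loss of generality.
1. V lies on line WL with WV:VL = 3:4 ⇒ V = (0, 3/7)
2. U is the midpoint of WV ⇒ U = (0, 3/14)
3. H is the centroid of triangle QUL ⇒ H = (1/3, 17/42)
4. R lies on line WH with WR:RH = 3:1 ⇒ R = (1/4, 17/56)
5. P lies on line HW with HP:PW = -1:5 ⇒ P = (5/12, 85/168)
2·[WRQ] = -17/56, 2·[LPH] = -1/12
[WRQ]:[LPH] = -17/56:-1/12 = 51/14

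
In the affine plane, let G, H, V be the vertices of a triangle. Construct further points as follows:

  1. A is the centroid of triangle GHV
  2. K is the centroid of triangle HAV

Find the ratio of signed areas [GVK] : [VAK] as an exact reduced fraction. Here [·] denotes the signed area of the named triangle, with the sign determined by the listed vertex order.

Set G = (0, 0), H = (1, 0), V = (0, 1); any affine frame gives the same invariant.
1. A is the centroid of triangle GHV ⇒ A = (1/3, 1/3)
2. K is the centroid of triangle HAV ⇒ K = (4/9, 4/9)
2·[GVK] = -4/9, 2·[VAK] = 1/9
[GVK]:[VAK] = -4/9:1/9 = -4

[GVK]:[VAK] = -4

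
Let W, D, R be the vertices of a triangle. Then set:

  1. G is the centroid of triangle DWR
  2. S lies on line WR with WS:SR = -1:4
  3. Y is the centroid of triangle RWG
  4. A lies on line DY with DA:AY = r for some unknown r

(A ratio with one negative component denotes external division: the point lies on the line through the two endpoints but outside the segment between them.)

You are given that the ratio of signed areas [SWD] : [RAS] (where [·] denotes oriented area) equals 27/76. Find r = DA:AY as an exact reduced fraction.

r = 1/2

Assign W = (0, 0), D = (1, 0), R = (0, 1) — the answer is frame-independent, so this choice is without loss of generality.
1. G is the centroid of triangle DWR ⇒ G = (1/3, 1/3)
2. S lies on line WR with WS:SR = -1:4 ⇒ S = (0, -1/3)
3. Y is the centroid of triangle RWG ⇒ Y = (1/9, 4/9)
4. With DA:AY = r, write λ = r/(r+1) so A = D + λ·(Y−D); A is affine-linear in λ
Every point depending on A is an affine combination of A and λ-independent points, so each such coordinate is linear in λ; the λ² term in each signed area is a multiple of (Y−D)×(Y−D) = 0, so 2·[SWD] and 2·[RAS] are each linear in λ. Evaluating at λ=0 and λ=1:
  2·[SWD] = -1/3,   2·[RAS] = 32/27·λ − 4/3
So [SWD]:[RAS] = (-1/3) / (32/27·λ − 4/3). Setting this equal to 27/76:
  -1/3 = 27/76·(32/27·λ − 4/3)  ⇒  λ = 1/3
Then r = λ/(1−λ) = (1/3)/(2/3) = 1/2. Check: with r = 1/2, A = (19/27, 4/27) and [SWD]:[RAS] = 27/76 as required.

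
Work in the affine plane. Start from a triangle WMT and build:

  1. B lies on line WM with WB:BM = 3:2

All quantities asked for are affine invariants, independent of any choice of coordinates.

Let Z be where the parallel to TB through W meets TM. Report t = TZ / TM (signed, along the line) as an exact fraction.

Set W = (0, 0), M = (1, 0), T = (0, 1); any affine frame gives the same invariant.
1. B lies on line WM with WB:BM = 3:2 ⇒ B = (3/5, 0)
through W parallel to TB: direction (3/5, -1); meets TM at Z = (-3/2, 5/2)
Z = T + t·(M−T) with t = -3/2

t = -3/2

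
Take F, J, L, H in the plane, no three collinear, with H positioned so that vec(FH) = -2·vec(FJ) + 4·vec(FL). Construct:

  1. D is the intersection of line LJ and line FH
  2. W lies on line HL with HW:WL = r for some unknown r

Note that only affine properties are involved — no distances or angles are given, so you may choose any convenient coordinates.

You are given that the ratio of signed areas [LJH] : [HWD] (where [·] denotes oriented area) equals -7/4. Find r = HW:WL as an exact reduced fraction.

r = 4/3

Assign F = (0, 0), J = (1, 0), L = (0, 1), H = (-2, 4) — the answer is frame-independent, so this choice is without loss of generality.
1. D is the intersection of line LJ and line FH ⇒ D = (-1, 2)
2. With HW:WL = r, write λ = r/(r+1) so W = H + λ·(L−H); W is affine-linear in λ
Every point depending on W is an affine combination of W and λ-independent points, so each such coordinate is linear in λ; the λ² term in each signed area is a multiple of (L−H)×(L−H) = 0, so 2·[LJH] and 2·[HWD] are each linear in λ. Evaluating at λ=0 and λ=1:
  2·[LJH] = 1,   2·[HWD] = −λ
So [LJH]:[HWD] = (1) / (−λ). Setting this equal to -7/4:
  1 = -7/4·(−λ)  ⇒  λ = 4/7
Then r = λ/(1−λ) = (4/7)/(3/7) = 4/3. Check: with r = 4/3, W = (-6/7, 16/7) and [LJH]:[HWD] = -7/4 as required.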